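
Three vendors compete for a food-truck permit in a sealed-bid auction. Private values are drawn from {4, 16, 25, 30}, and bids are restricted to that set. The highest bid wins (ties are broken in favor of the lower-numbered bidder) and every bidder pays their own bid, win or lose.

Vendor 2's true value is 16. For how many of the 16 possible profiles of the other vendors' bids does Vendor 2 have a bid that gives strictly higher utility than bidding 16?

14

Others bid (4, 25): truth gives -16; bid 4 gives -4 > -16. Violating.
Others bid (4, 30): truth gives -16; bid 4 gives -4 > -16. Violating.
Others bid (16, 4): truth gives -16; bid 4 gives -4 > -16. Violating.
Others bid (16, 16): truth gives -16; bid 4 gives -4 > -16. Violating.
Others bid (4, 4): truth gives 0; no alternative beats it.
Others bid (4, 16): truth gives 0; no alternative beats it.
(Checking all 16 profiles: 14 have a profitable deviation, 2 do not.)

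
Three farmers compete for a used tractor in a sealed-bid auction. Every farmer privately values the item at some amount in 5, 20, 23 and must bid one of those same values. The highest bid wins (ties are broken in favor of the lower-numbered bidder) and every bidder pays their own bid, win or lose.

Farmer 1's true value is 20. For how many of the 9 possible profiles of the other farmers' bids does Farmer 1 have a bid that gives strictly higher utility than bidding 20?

Others bid (5, 5): truth gives 0; bid 5 gives 15 > 0. Violating.
Others bid (5, 23): truth gives -20; bid 23 gives -3 > -20. Violating.
Others bid (20, 23): truth gives -20; bid 23 gives -3 > -20. Violating.
Others bid (23, 5): truth gives -20; bid 23 gives -3 > -20. Violating.
Others bid (5, 20): truth gives 0; no alternative beats it.
Others bid (20, 5): truth gives 0; no alternative beats it.
(Checking all 9 profiles: 6 have a profitable deviation, 3 do not.)

6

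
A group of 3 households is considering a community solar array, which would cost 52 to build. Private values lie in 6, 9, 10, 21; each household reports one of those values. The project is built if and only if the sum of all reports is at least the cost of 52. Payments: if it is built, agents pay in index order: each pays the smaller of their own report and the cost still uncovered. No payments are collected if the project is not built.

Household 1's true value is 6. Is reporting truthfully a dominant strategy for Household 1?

Check each profile of the others' reports and compare truth against every alternative report.
Others report (6, 6): truth gives 0, best alternative gives 0.
Others report (6, 9): truth gives 0, best alternative gives 0.
Others report (6, 10): truth gives 0, best alternative gives 0.
Others report (6, 21): truth gives 0, best alternative gives 0.
Others report (9, 6): truth gives 0, best alternative gives 0.
Others report (9, 9): truth gives 0, best alternative gives 0.
(Remaining 10 profiles checked similarly; truth is weakly best in each.)
In every case the truthful report is at least as good as any alternative, so it is a dominant strategy.

Yes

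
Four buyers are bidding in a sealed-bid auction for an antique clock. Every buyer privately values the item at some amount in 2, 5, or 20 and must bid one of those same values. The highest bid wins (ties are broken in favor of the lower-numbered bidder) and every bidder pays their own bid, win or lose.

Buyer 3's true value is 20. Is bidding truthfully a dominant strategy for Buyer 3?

No

Consider the case where Buyer 1 bids 2, Buyer 2 bids 2 and Buyer 4 bids 2.
Truthful bid 20: wins, pays 20, utility 20 - 20 = 0.
Bid 5 instead: wins, pays 5, utility 20 - 5 = 15.
Since 15 > 0, bidding 5 is strictly better here, so truthful bidding is not dominant.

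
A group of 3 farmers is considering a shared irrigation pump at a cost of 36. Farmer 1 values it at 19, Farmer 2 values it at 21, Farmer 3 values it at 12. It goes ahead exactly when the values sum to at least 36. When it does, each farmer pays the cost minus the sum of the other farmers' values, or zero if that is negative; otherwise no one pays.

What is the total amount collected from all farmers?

Total value 52 ≥ cost 36, so it is built.
Farmer 1: others sum to 33; max(0, 36 - 33) = 3.
Farmer 2: others sum to 31; max(0, 36 - 31) = 5.
Farmer 3: others sum to 40; max(0, 36 - 40) = 0.
Total collected = 3 + 5 + 0 = 8.

8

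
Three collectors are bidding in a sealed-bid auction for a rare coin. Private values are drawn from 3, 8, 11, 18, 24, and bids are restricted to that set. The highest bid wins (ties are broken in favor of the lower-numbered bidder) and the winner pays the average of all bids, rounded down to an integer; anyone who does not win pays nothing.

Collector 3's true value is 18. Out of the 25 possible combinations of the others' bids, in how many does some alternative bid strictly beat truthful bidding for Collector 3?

Others bid (3, 3): truth gives 10; bid 8 gives 14 > 10. Violating.
Others bid (3, 8): truth gives 9; bid 11 gives 11 > 9. Violating.
Others bid (3, 18): truth gives 0; bid 24 gives 3 > 0. Violating.
Others bid (8, 3): truth gives 9; bid 11 gives 11 > 9. Violating.
Others bid (3, 11): truth gives 8; no alternative beats it.
Others bid (3, 24): truth gives 0; no alternative beats it.
(Checking all 25 profiles: 10 have a profitable deviation, 15 do not.)

10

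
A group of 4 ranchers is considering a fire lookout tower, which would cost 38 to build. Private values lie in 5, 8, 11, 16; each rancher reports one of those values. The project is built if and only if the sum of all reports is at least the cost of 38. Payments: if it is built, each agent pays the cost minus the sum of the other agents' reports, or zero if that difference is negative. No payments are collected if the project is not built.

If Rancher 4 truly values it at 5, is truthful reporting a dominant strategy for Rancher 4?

Yes

Check each profile of the others' reports and compare truth against every alternative report.
Others report (8, 11, 11): truth gives 0, best alternative gives -3.
Others report (11, 8, 11): truth gives 0, best alternative gives -3.
Others report (11, 11, 8): truth gives 0, best alternative gives -3.
Others report (5, 11, 16): truth gives 0, best alternative gives -1.
Others report (5, 16, 11): truth gives 0, best alternative gives -1.
Others report (8, 8, 16): truth gives 0, best alternative gives -1.
(Remaining 58 profiles checked similarly; truth is weakly best in each.)
In every case the truthful report is at least as good as any alternative, so it is a dominant strategy.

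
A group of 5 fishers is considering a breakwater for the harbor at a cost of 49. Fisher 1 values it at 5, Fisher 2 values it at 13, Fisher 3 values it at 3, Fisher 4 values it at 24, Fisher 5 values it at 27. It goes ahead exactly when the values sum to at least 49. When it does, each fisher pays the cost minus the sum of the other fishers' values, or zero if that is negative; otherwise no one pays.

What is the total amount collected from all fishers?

Total value 72 ≥ cost 49, so it is built.
Fisher 1: others sum to 67; max(0, 49 - 67) = 0.
Fisher 2: others sum to 59; max(0, 49 - 59) = 0.
Fisher 3: others sum to 69; max(0, 49 - 69) = 0.
Fisher 4: others sum to 48; max(0, 49 - 48) = 1.
Fisher 5: others sum to 45; max(0, 49 - 45) = 4.
Total collected = 0 + 0 + 0 + 1 + 4 = 5.

5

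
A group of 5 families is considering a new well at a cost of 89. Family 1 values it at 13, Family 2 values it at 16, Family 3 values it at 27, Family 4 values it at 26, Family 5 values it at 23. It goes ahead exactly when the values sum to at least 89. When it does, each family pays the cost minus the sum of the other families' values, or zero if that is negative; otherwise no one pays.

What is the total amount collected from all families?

28

Total value 105 ≥ cost 89, so it is built.
Family 1: others sum to 92; max(0, 89 - 92) = 0.
Family 2: others sum to 89; max(0, 89 - 89) = 0.
Family 3: others sum to 78; max(0, 89 - 78) = 11.
Family 4: others sum to 79; max(0, 89 - 79) = 10.
Family 5: others sum to 82; max(0, 89 - 82) = 7.
Total collected = 0 + 0 + 11 + 10 + 7 = 28.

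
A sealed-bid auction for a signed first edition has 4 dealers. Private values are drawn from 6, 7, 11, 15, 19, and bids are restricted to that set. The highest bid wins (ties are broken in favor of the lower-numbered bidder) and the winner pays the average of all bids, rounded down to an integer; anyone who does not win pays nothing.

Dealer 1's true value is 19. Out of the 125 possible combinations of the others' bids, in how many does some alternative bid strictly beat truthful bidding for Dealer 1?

64

Others bid (6, 6, 6): truth gives 10; bid 6 gives 13 > 10. Violating.
Others bid (6, 6, 7): truth gives 10; bid 7 gives 13 > 10. Violating.
Others bid (6, 6, 11): truth gives 9; bid 11 gives 11 > 9. Violating.
Others bid (6, 6, 15): truth gives 8; bid 15 gives 9 > 8. Violating.
Others bid (6, 6, 19): truth gives 7; no alternative beats it.
Others bid (6, 7, 19): truth gives 7; no alternative beats it.
(Checking all 125 profiles: 64 have a profitable deviation, 61 do not.)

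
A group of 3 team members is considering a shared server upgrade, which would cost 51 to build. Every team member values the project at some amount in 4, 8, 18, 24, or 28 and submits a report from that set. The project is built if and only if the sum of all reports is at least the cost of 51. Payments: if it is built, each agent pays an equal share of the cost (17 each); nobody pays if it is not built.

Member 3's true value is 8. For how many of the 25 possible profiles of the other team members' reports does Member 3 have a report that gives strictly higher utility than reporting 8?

Others report (18, 28): truth gives -9; report 4 gives 0 > -9. Violating.
Others report (28, 18): truth gives -9; report 4 gives 0 > -9. Violating.
Others report (4, 4): truth gives 0; no alternative beats it.
Others report (4, 8): truth gives 0; no alternative beats it.
(Checking all 25 profiles: 2 have a profitable deviation, 23 do not.)

2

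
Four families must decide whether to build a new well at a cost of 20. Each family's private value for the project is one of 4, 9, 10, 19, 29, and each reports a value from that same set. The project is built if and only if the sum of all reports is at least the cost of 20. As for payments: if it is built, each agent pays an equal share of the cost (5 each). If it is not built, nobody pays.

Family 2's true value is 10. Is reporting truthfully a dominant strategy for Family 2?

Check each profile of the others' reports and compare truth against every alternative report.
Others report (4, 4, 4): truth gives 5, best alternative gives 5.
Others report (4, 4, 9): truth gives 5, best alternative gives 5.
Others report (4, 4, 10): truth gives 5, best alternative gives 5.
Others report (4, 4, 19): truth gives 5, best alternative gives 5.
Others report (4, 4, 29): truth gives 5, best alternative gives 5.
Others report (4, 9, 4): truth gives 5, best alternative gives 5.
(Remaining 119 profiles checked similarly; truth is weakly best in each.)
In every case the truthful report is at least as good as any alternative, so it is a dominant strategy.

Yes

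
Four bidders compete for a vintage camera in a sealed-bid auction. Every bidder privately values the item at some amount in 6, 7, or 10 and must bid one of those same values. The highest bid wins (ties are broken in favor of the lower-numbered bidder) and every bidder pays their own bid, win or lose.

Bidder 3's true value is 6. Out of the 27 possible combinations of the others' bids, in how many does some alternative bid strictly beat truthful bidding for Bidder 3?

Others bid (6, 6, 6): truth gives -6; bid 7 gives -1 > -6. Violating.
Others bid (6, 6, 7): truth gives -6; bid 7 gives -1 > -6. Violating.
Others bid (6, 6, 10): truth gives -6; bid 10 gives -4 > -6. Violating.
Others bid (6, 7, 6): truth gives -6; bid 10 gives -4 > -6. Violating.
Others bid (6, 10, 6): truth gives -6; no alternative beats it.
Others bid (6, 10, 7): truth gives -6; no alternative beats it.
(Checking all 27 profiles: 12 have a profitable deviation, 15 do not.)

12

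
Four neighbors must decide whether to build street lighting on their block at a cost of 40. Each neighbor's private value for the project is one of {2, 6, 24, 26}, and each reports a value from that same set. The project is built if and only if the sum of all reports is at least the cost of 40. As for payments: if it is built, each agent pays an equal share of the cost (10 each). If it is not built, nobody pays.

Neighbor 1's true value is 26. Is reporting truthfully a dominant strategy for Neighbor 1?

Check each profile of the others' reports and compare truth against every alternative report.
Others report (2, 6, 6): truth gives 16, best alternative gives 0.
Others report (6, 2, 6): truth gives 16, best alternative gives 0.
Others report (6, 6, 2): truth gives 16, best alternative gives 0.
Others report (2, 2, 24): truth gives 16, best alternative gives 16.
Others report (2, 2, 26): truth gives 16, best alternative gives 16.
Others report (2, 6, 24): truth gives 16, best alternative gives 16.
(Remaining 58 profiles checked similarly; truth is weakly best in each.)
In every case the truthful report is at least as good as any alternative, so it is a dominant strategy.

Yes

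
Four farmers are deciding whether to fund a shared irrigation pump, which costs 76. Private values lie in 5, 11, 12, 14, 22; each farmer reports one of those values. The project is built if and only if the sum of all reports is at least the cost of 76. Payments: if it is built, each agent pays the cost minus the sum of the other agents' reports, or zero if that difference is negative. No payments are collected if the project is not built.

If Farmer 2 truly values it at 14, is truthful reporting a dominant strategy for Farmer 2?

Yes

Check each profile of the others' reports and compare truth against every alternative report.
Others report (22, 22, 22): truth gives 4, best alternative gives 4.
Others report (5, 5, 5): truth gives 0, best alternative gives 0.
Others report (5, 5, 11): truth gives 0, best alternative gives 0.
Others report (5, 5, 12): truth gives 0, best alternative gives 0.
Others report (5, 5, 14): truth gives 0, best alternative gives 0.
Others report (5, 5, 22): truth gives 0, best alternative gives 0.
(Remaining 119 profiles checked similarly; truth is weakly best in each.)
In every case the truthful report is at least as good as any alternative, so it is a dominant strategy.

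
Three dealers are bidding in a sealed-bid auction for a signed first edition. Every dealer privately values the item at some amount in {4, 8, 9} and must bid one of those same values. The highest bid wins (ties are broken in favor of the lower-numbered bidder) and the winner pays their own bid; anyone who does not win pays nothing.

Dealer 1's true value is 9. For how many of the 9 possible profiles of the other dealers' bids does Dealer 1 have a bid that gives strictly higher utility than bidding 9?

4

Others bid (4, 4): truth gives 0; bid 4 gives 5 > 0. Violating.
Others bid (4, 8): truth gives 0; bid 8 gives 1 > 0. Violating.
Others bid (8, 4): truth gives 0; bid 8 gives 1 > 0. Violating.
Others bid (8, 8): truth gives 0; bid 8 gives 1 > 0. Violating.
Others bid (4, 9): truth gives 0; no alternative beats it.
Others bid (8, 9): truth gives 0; no alternative beats it.
(Checking all 9 profiles: 4 have a profitable deviation, 5 do not.)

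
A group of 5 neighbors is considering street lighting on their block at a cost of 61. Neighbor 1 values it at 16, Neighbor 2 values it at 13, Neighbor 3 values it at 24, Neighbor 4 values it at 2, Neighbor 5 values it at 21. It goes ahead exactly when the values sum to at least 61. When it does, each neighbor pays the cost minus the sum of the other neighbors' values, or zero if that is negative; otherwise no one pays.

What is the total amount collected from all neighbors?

Total value 76 ≥ cost 61, so it is built.
Neighbor 1: others sum to 60; max(0, 61 - 60) = 1.
Neighbor 2: others sum to 63; max(0, 61 - 63) = 0.
Neighbor 3: others sum to 52; max(0, 61 - 52) = 9.
Neighbor 4: others sum to 74; max(0, 61 - 74) = 0.
Neighbor 5: others sum to 55; max(0, 61 - 55) = 6.
Total collected = 1 + 0 + 9 + 0 + 6 = 16.

16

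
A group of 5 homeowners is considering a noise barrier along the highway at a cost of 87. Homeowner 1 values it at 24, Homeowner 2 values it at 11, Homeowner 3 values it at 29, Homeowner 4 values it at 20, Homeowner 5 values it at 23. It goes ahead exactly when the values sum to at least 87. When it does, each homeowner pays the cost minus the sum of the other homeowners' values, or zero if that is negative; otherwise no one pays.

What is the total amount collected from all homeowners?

Total value 107 ≥ cost 87, so it is built.
Homeowner 1: others sum to 83; max(0, 87 - 83) = 4.
Homeowner 2: others sum to 96; max(0, 87 - 96) = 0.
Homeowner 3: others sum to 78; max(0, 87 - 78) = 9.
Homeowner 4: others sum to 87; max(0, 87 - 87) = 0.
Homeowner 5: others sum to 84; max(0, 87 - 84) = 3.
Total collected = 4 + 0 + 9 + 0 + 3 = 16.

16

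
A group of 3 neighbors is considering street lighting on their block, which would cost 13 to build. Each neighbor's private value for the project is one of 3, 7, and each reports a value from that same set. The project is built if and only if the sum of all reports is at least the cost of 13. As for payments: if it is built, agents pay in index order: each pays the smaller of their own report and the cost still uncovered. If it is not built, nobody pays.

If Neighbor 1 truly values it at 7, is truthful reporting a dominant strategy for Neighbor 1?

No

Consider the case where Neighbor 2 reports 3 and Neighbor 3 reports 7.
Truthful report 7: project built, pays 7, utility 7 - 7 = 0.
Report 3 instead: project built, pays 3, utility 7 - 3 = 4.
Since 4 > 0, reporting 3 is strictly better here, so truthful reporting is not dominant.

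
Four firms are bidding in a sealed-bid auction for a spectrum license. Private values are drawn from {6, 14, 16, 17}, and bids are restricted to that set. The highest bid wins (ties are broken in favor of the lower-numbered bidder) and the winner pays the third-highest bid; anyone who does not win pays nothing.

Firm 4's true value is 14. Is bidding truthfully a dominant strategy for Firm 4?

Consider the case where Firm 1 bids 6, Firm 2 bids 6 and Firm 3 bids 14.
Truthful bid 14: loses, pays 0, utility 0.
Bid 16 instead: wins, pays 6, utility 14 - 6 = 8.
Since 8 > 0, bidding 16 is strictly better here, so truthful bidding is not dominant.

No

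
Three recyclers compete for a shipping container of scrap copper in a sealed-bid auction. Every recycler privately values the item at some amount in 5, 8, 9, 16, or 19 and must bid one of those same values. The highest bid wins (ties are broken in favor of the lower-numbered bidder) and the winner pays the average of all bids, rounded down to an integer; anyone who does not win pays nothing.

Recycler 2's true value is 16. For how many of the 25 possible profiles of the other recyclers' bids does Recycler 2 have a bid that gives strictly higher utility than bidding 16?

Others bid (5, 5): truth gives 8; bid 8 gives 10 > 8. Violating.
Others bid (5, 8): truth gives 7; bid 8 gives 9 > 7. Violating.
Others bid (5, 9): truth gives 6; bid 9 gives 9 > 6. Violating.
Others bid (5, 19): truth gives 0; bid 19 gives 2 > 0. Violating.
Others bid (5, 16): truth gives 4; no alternative beats it.
Others bid (8, 16): truth gives 3; no alternative beats it.
(Checking all 25 profiles: 12 have a profitable deviation, 13 do not.)

12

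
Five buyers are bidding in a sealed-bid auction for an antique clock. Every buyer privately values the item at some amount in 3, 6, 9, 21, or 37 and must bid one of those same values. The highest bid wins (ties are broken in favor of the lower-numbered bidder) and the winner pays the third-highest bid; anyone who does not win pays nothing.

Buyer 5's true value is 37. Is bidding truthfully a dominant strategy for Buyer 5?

Yes

Check each profile of the others' bids and compare truth against every alternative bid.
Others bid (3, 3, 3, 21): truth gives 34, best alternative gives 0.
Others bid (3, 3, 21, 3): truth gives 34, best alternative gives 0.
Others bid (3, 21, 3, 3): truth gives 34, best alternative gives 0.
Others bid (21, 3, 3, 3): truth gives 34, best alternative gives 0.
Others bid (3, 3, 6, 21): truth gives 31, best alternative gives 0.
Others bid (3, 3, 21, 6): truth gives 31, best alternative gives 0.
(Remaining 619 profiles checked similarly; truth is weakly best in each.)
In every case the truthful bid is at least as good as any alternative, so it is a dominant strategy.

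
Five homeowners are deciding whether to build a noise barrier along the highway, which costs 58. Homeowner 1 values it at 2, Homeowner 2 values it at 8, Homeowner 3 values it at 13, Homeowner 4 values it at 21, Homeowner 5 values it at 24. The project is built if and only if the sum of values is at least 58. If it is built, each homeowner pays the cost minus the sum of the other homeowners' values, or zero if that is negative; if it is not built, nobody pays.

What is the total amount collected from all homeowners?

28

Total value 68 ≥ cost 58, so it is built.
Homeowner 1: others sum to 66; max(0, 58 - 66) = 0.
Homeowner 2: others sum to 60; max(0, 58 - 60) = 0.
Homeowner 3: others sum to 55; max(0, 58 - 55) = 3.
Homeowner 4: others sum to 47; max(0, 58 - 47) = 11.
Homeowner 5: others sum to 44; max(0, 58 - 44) = 14.
Total collected = 0 + 0 + 3 + 11 + 14 = 28.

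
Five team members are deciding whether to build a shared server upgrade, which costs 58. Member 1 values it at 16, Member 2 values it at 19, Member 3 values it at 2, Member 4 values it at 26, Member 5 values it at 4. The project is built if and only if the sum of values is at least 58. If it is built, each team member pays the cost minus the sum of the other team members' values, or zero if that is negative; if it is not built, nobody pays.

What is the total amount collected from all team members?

Total value 67 ≥ cost 58, so it is built.
Member 1: others sum to 51; max(0, 58 - 51) = 7.
Member 2: others sum to 48; max(0, 58 - 48) = 10.
Member 3: others sum to 65; max(0, 58 - 65) = 0.
Member 4: others sum to 41; max(0, 58 - 41) = 17.
Member 5: others sum to 63; max(0, 58 - 63) = 0.
Total collected = 7 + 10 + 0 + 17 + 0 = 34.

34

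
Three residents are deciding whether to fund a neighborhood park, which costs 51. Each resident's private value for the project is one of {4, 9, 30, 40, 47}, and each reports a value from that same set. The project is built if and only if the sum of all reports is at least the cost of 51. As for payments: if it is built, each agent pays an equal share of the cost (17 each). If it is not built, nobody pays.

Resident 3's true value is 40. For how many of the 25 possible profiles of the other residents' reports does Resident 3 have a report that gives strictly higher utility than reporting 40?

Others report (4, 4): truth gives 0; report 47 gives 23 > 0. Violating.
Others report (4, 9): truth gives 23; no alternative beats it.
Others report (4, 30): truth gives 23; no alternative beats it.
(Checking all 25 profiles: 1 has a profitable deviation, 24 do not.)

1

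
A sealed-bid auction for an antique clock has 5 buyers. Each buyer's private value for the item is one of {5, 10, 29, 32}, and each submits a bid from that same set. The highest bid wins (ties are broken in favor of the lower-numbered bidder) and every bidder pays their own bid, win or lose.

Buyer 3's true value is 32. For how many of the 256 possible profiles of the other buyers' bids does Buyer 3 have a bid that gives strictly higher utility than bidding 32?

Others bid (5, 5, 5, 5): truth gives 0; bid 10 gives 22 > 0. Violating.
Others bid (5, 5, 5, 10): truth gives 0; bid 10 gives 22 > 0. Violating.
Others bid (5, 5, 5, 29): truth gives 0; bid 29 gives 3 > 0. Violating.
Others bid (5, 5, 10, 5): truth gives 0; bid 10 gives 22 > 0. Violating.
Others bid (5, 5, 5, 32): truth gives 0; no alternative beats it.
Others bid (5, 5, 10, 32): truth gives 0; no alternative beats it.
(Checking all 256 profiles: 148 have a profitable deviation, 108 do not.)

148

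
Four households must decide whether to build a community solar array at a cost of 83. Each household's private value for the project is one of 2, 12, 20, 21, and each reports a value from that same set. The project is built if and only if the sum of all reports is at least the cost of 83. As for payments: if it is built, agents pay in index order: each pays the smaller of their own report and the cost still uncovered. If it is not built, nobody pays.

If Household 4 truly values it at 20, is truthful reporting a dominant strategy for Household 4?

Yes

Check each profile of the others' reports and compare truth against every alternative report.
Others report (2, 2, 2): truth gives 0, best alternative gives 0.
Others report (2, 2, 12): truth gives 0, best alternative gives 0.
Others report (2, 2, 20): truth gives 0, best alternative gives 0.
Others report (2, 2, 21): truth gives 0, best alternative gives 0.
Others report (2, 12, 2): truth gives 0, best alternative gives 0.
Others report (2, 12, 12): truth gives 0, best alternative gives 0.
(Remaining 58 profiles checked similarly; truth is weakly best in each.)
In every case the truthful report is at least as good as any alternative, so it is a dominant strategy.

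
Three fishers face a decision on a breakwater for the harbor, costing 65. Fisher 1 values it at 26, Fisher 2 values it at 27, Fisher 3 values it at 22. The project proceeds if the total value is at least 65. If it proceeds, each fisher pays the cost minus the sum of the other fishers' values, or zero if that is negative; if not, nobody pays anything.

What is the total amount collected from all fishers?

Total value 75 ≥ cost 65, so it is built.
Fisher 1: others sum to 49; max(0, 65 - 49) = 16.
Fisher 2: others sum to 48; max(0, 65 - 48) = 17.
Fisher 3: others sum to 53; max(0, 65 - 53) = 12.
Total collected = 16 + 17 + 12 = 45.

45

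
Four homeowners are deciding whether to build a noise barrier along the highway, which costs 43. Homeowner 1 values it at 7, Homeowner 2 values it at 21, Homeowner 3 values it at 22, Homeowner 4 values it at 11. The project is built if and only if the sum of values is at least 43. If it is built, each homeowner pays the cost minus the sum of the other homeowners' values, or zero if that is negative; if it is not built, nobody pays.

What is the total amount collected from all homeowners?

7

Total value 61 ≥ cost 43, so it is built.
Homeowner 1: others sum to 54; max(0, 43 - 54) = 0.
Homeowner 2: others sum to 40; max(0, 43 - 40) = 3.
Homeowner 3: others sum to 39; max(0, 43 - 39) = 4.
Homeowner 4: others sum to 50; max(0, 43 - 50) = 0.
Total collected = 0 + 3 + 4 + 0 = 7.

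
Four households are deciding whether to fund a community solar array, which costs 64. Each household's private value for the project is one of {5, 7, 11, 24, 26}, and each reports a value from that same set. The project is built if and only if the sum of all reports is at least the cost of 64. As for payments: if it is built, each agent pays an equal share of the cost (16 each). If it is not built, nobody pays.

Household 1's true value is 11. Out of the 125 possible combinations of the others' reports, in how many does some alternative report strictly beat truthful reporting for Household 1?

Others report (5, 24, 24): truth gives -5; report 5 gives 0 > -5. Violating.
Others report (5, 24, 26): truth gives -5; report 5 gives 0 > -5. Violating.
Others report (5, 26, 24): truth gives -5; report 5 gives 0 > -5. Violating.
Others report (5, 26, 26): truth gives -5; report 5 gives 0 > -5. Violating.
Others report (5, 5, 5): truth gives 0; no alternative beats it.
Others report (5, 5, 7): truth gives 0; no alternative beats it.
(Checking all 125 profiles: 21 have a profitable deviation, 104 do not.)

21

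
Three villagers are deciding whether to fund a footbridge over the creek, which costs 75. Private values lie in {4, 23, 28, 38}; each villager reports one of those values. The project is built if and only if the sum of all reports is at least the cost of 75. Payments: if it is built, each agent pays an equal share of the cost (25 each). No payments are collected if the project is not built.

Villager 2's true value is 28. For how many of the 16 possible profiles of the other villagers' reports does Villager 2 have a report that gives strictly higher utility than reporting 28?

Others report (4, 38): truth gives 0; report 38 gives 3 > 0. Violating.
Others report (23, 23): truth gives 0; report 38 gives 3 > 0. Violating.
Others report (38, 4): truth gives 0; report 38 gives 3 > 0. Violating.
Others report (4, 4): truth gives 0; no alternative beats it.
Others report (4, 23): truth gives 0; no alternative beats it.
(Checking all 16 profiles: 3 have a profitable deviation, 13 do not.)

3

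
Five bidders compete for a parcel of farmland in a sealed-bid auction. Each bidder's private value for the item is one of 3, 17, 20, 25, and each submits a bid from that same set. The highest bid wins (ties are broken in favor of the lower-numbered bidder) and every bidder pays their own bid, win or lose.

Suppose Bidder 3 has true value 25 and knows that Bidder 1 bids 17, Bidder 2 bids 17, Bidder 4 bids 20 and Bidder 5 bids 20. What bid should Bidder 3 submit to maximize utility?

20

Bid 3: loses but pays 3, utility -3.
Bid 17: loses but pays 17, utility -17.
Bid 20: wins, pays 20, utility 25 - 20 = 5.
Bid 25: wins, pays 25, utility 25 - 25 = 0.
The best choice is 20 with utility 5.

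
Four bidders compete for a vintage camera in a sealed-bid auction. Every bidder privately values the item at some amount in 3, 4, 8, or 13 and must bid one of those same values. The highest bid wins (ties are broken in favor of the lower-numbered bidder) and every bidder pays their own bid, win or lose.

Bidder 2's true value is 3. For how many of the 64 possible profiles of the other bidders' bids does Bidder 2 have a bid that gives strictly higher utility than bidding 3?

Others bid (3, 3, 3): truth gives -3; bid 4 gives -1 > -3. Violating.
Others bid (3, 3, 4): truth gives -3; bid 4 gives -1 > -3. Violating.
Others bid (3, 4, 3): truth gives -3; bid 4 gives -1 > -3. Violating.
Others bid (3, 4, 4): truth gives -3; bid 4 gives -1 > -3. Violating.
Others bid (3, 3, 8): truth gives -3; no alternative beats it.
Others bid (3, 3, 13): truth gives -3; no alternative beats it.
(Checking all 64 profiles: 4 have a profitable deviation, 60 do not.)

4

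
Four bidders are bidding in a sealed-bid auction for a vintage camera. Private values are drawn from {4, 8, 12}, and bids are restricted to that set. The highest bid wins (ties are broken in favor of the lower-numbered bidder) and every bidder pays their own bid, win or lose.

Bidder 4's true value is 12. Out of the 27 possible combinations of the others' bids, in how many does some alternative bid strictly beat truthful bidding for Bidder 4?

Others bid (4, 4, 4): truth gives 0; bid 8 gives 4 > 0. Violating.
Others bid (4, 4, 12): truth gives -12; bid 4 gives -4 > -12. Violating.
Others bid (4, 8, 12): truth gives -12; bid 4 gives -4 > -12. Violating.
Others bid (4, 12, 4): truth gives -12; bid 4 gives -4 > -12. Violating.
Others bid (4, 4, 8): truth gives 0; no alternative beats it.
Others bid (4, 8, 4): truth gives 0; no alternative beats it.
(Checking all 27 profiles: 20 have a profitable deviation, 7 do not.)

20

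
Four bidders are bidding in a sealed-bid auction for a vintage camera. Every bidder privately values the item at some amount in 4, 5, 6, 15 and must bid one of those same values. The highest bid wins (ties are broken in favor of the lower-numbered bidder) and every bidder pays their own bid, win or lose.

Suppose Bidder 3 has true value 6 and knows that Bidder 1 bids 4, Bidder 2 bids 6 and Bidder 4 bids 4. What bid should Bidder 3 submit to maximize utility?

Bid 4: loses but pays 4, utility -4.
Bid 5: loses but pays 5, utility -5.
Bid 6: loses but pays 6, utility -6.
Bid 15: wins, pays 15, utility 6 - 15 = -9.
The best choice is 4 with utility -4.

4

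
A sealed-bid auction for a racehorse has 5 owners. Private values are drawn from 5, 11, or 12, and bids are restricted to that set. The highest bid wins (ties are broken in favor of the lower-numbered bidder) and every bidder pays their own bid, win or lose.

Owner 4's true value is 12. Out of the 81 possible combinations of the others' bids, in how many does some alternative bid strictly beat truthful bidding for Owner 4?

Others bid (5, 5, 5, 5): truth gives 0; bid 11 gives 1 > 0. Violating.
Others bid (5, 5, 5, 11): truth gives 0; bid 11 gives 1 > 0. Violating.
Others bid (5, 5, 12, 5): truth gives -12; bid 5 gives -5 > -12. Violating.
Others bid (5, 5, 12, 11): truth gives -12; bid 5 gives -5 > -12. Violating.
Others bid (5, 5, 5, 12): truth gives 0; no alternative beats it.
Others bid (5, 5, 11, 5): truth gives 0; no alternative beats it.
(Checking all 81 profiles: 59 have a profitable deviation, 22 do not.)

59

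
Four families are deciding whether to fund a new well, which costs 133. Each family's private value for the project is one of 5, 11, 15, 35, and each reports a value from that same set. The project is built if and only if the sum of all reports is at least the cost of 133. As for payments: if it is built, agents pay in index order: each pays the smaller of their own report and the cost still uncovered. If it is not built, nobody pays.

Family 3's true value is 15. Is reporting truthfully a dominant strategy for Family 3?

Check each profile of the others' reports and compare truth against every alternative report.
Others report (5, 5, 5): truth gives 0, best alternative gives 0.
Others report (5, 5, 11): truth gives 0, best alternative gives 0.
Others report (5, 5, 15): truth gives 0, best alternative gives 0.
Others report (5, 5, 35): truth gives 0, best alternative gives 0.
Others report (5, 11, 5): truth gives 0, best alternative gives 0.
Others report (5, 11, 11): truth gives 0, best alternative gives 0.
(Remaining 58 profiles checked similarly; truth is weakly best in each.)
In every case the truthful report is at least as good as any alternative, so it is a dominant strategy.

Yes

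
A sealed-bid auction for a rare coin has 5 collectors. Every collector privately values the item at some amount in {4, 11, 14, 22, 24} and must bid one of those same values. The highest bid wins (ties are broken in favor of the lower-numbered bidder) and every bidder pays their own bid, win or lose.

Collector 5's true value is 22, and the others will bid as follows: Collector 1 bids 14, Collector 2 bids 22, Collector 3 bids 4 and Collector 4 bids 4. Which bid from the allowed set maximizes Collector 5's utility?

24

Bid 4: loses but pays 4, utility -4.
Bid 11: loses but pays 11, utility -11.
Bid 14: loses but pays 14, utility -14.
Bid 22: loses but pays 22, utility -22.
Bid 24: wins, pays 24, utility 22 - 24 = -2.
The best choice is 24 with utility -2.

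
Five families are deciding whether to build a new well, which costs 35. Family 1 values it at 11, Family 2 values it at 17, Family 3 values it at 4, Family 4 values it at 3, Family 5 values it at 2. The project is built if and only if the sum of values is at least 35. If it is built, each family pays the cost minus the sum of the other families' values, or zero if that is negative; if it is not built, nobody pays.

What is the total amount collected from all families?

27

Total value 37 ≥ cost 35, so it is built.
Family 1: others sum to 26; max(0, 35 - 26) = 9.
Family 2: others sum to 20; max(0, 35 - 20) = 15.
Family 3: others sum to 33; max(0, 35 - 33) = 2.
Family 4: others sum to 34; max(0, 35 - 34) = 1.
Family 5: others sum to 35; max(0, 35 - 35) = 0.
Total collected = 9 + 15 + 2 + 1 + 0 = 27.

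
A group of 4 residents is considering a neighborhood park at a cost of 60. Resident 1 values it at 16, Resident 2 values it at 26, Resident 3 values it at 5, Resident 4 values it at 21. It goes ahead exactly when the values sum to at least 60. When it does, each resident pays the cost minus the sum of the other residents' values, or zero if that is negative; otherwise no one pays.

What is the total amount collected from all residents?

Total value 68 ≥ cost 60, so it is built.
Resident 1: others sum to 52; max(0, 60 - 52) = 8.
Resident 2: others sum to 42; max(0, 60 - 42) = 18.
Resident 3: others sum to 63; max(0, 60 - 63) = 0.
Resident 4: others sum to 47; max(0, 60 - 47) = 13.
Total collected = 8 + 18 + 0 + 13 = 39.

39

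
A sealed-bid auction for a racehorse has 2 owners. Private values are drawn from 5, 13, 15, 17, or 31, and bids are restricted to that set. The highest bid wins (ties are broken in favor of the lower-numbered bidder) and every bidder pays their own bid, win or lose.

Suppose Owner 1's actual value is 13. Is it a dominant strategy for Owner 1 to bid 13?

Consider the case where Owner 2 bids 5.
Truthful bid 13: wins, pays 13, utility 13 - 13 = 0.
Bid 5 instead: wins, pays 5, utility 13 - 5 = 8.
Since 8 > 0, bidding 5 is strictly better here, so truthful bidding is not dominant.

No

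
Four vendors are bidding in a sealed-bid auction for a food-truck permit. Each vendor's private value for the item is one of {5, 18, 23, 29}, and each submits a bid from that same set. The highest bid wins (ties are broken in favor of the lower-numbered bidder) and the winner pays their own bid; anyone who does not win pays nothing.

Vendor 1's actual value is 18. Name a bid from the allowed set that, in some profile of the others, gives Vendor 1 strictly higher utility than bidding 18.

Suppose Vendor 2 bids 5, Vendor 3 bids 5 and Vendor 4 bids 5.
Bid 18: wins, pays 18, utility 18 - 18 = 0.
Bid 5: wins, pays 5, utility 18 - 5 = 13.
So bidding 5 beats truth here (13 > 0).

5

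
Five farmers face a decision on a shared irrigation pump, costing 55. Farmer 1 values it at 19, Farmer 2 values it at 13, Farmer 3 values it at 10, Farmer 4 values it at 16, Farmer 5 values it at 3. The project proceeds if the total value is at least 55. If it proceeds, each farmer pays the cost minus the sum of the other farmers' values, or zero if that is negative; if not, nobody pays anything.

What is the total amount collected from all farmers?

34

Total value 61 ≥ cost 55, so it is built.
Farmer 1: others sum to 42; max(0, 55 - 42) = 13.
Farmer 2: others sum to 48; max(0, 55 - 48) = 7.
Farmer 3: others sum to 51; max(0, 55 - 51) = 4.
Farmer 4: others sum to 45; max(0, 55 - 45) = 10.
Farmer 5: others sum to 58; max(0, 55 - 58) = 0.
Total collected = 13 + 7 + 4 + 10 + 0 = 34.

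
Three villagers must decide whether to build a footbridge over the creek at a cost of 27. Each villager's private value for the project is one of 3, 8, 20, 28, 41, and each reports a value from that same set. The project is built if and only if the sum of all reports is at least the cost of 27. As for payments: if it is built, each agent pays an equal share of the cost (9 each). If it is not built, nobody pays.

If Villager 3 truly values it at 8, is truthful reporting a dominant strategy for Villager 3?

No

Consider the case where Villager 1 reports 3 and Villager 2 reports 20.
Truthful report 8: project built, pays 9, utility 8 - 9 = -1.
Report 3 instead: project not built, utility 0.
Since 0 > -1, reporting 3 is strictly better here, so truthful reporting is not dominant.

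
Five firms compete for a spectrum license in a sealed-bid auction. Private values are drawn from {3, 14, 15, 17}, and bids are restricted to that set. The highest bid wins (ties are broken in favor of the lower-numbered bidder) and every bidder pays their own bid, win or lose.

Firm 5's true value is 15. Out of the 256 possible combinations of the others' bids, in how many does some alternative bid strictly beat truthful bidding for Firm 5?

Others bid (3, 3, 3, 3): truth gives 0; bid 14 gives 1 > 0. Violating.
Others bid (3, 3, 3, 15): truth gives -15; bid 17 gives -2 > -15. Violating.
Others bid (3, 3, 3, 17): truth gives -15; bid 3 gives -3 > -15. Violating.
Others bid (3, 3, 14, 15): truth gives -15; bid 17 gives -2 > -15. Violating.
Others bid (3, 3, 3, 14): truth gives 0; no alternative beats it.
Others bid (3, 3, 14, 3): truth gives 0; no alternative beats it.
(Checking all 256 profiles: 241 have a profitable deviation, 15 do not.)

241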